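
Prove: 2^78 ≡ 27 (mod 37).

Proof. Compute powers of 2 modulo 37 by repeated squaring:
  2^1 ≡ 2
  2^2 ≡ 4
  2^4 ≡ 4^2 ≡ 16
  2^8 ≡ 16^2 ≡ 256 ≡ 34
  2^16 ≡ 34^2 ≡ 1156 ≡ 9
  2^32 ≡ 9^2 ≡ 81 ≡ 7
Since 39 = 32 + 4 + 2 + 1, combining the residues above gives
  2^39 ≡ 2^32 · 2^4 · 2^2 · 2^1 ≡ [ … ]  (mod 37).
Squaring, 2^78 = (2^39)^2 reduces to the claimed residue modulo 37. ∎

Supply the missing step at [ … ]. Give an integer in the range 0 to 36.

2^32 · 2^4 · 2^2 · 2^1 ≡ 7 · 16 · 4 · 2 = 896.
896 mod 37 = 8, so 2^39 ≡ 8 (mod 37).

8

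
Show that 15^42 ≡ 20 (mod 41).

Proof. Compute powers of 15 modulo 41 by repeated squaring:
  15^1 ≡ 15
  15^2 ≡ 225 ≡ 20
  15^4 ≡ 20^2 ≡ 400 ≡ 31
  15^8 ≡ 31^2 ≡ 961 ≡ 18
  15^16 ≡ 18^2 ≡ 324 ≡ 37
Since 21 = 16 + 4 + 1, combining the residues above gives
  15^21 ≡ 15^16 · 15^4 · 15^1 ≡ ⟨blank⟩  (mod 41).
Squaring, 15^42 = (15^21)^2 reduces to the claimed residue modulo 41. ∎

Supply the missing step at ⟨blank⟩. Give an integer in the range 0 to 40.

26

15^16 · 15^4 · 15^1 ≡ 37 · 31 · 15 = 17205.
17205 mod 41 = 26, so 15^21 ≡ 26 (mod 41).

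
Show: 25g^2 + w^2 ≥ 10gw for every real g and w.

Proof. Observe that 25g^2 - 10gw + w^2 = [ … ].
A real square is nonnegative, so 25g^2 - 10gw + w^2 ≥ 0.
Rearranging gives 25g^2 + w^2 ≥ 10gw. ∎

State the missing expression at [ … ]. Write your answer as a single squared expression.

25g^2 - 10gw + w^2 is a perfect-square trinomial: the outer terms are (5g)^2 and (w)^2, and the cross term is -2·5g·w.
So 25g^2 - 10gw + w^2 = (5g - w)^2 ≥ 0.

(5g - w)^2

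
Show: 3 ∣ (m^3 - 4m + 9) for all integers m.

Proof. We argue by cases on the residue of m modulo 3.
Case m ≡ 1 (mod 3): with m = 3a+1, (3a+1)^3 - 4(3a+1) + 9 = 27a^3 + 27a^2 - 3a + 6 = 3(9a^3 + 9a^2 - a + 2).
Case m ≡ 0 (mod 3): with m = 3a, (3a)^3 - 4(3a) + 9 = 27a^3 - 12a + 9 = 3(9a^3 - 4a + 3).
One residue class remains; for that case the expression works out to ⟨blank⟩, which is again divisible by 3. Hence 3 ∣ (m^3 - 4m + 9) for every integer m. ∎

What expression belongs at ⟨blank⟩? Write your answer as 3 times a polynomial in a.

The residues treated are {1, 0}, so the missing case is m ≡ 2 (mod 3); write m = 3a+2.
Then (3a+2)^3 - 4(3a+2) + 9 = 27a^3 + 54a^2 + 24a + 9 = 3(9a^3 + 18a^2 + 8a + 3).

3(9a^3 + 18a^2 + 8a + 3)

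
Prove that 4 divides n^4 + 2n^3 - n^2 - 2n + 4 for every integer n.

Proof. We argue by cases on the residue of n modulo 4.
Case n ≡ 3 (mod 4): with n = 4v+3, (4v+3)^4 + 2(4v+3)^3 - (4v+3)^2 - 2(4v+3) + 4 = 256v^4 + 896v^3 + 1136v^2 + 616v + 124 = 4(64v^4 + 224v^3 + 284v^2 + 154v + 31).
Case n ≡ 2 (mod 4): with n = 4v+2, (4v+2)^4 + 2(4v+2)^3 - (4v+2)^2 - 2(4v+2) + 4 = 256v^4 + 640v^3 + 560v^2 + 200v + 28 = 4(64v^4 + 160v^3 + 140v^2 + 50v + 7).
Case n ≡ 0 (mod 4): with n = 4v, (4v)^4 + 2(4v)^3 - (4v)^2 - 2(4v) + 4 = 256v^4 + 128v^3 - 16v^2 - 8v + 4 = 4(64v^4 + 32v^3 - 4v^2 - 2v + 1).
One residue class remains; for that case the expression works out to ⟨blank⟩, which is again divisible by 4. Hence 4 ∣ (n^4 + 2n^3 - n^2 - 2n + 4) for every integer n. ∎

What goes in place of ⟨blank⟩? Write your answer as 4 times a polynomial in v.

Only n ≡ 1 (mod 4) is unaccounted for. Put n = 4v+1:
(4v+1)^4 + 2(4v+1)^3 - (4v+1)^2 - 2(4v+1) + 4 expands to 256v^4 + 384v^3 + 176v^2 + 24v + 4,
and factoring out 4 leaves 4(64v^4 + 96v^3 + 44v^2 + 6v + 1).

4(64v^4 + 96v^3 + 44v^2 + 6v + 1)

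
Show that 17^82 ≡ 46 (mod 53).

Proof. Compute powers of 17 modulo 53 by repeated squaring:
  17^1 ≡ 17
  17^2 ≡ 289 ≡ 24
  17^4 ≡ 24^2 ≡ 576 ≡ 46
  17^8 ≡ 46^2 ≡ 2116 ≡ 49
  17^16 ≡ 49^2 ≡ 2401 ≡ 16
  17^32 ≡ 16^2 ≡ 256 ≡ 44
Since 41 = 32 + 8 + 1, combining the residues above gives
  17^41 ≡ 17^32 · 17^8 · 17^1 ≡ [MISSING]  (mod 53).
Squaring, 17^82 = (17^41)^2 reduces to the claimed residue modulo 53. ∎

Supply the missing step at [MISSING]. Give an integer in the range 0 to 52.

29

Multiply the listed residues: 44 · 49 · 17 = 2156 → 36652.
Reducing modulo 53: 36652 = 691·53 + 29, so 17^41 ≡ 29.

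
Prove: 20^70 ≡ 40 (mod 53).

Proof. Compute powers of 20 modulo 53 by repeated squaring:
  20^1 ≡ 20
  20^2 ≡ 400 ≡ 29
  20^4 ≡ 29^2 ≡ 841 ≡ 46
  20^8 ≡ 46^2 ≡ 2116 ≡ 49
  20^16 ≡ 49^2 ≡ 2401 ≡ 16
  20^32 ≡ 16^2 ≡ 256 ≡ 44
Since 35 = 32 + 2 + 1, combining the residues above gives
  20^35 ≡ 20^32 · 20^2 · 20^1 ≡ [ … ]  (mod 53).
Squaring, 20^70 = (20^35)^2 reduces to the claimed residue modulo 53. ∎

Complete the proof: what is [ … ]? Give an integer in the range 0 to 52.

Multiply the listed residues: 44 · 29 · 20 = 1276 → 25520.
Reducing modulo 53: 25520 = 481·53 + 27, so 20^35 ≡ 27.

27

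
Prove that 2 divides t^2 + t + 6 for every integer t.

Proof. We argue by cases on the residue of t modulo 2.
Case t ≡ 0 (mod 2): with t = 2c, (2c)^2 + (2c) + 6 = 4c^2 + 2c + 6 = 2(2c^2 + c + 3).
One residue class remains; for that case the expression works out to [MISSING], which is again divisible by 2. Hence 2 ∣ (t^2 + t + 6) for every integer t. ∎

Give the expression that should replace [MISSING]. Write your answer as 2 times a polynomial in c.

2(2c^2 + 3c + 4)

Only t ≡ 1 (mod 2) is unaccounted for. Put t = 2c+1:
(2c+1)^2 + (2c+1) + 6 expands to 4c^2 + 6c + 8,
and factoring out 2 leaves 2(2c^2 + 3c + 4).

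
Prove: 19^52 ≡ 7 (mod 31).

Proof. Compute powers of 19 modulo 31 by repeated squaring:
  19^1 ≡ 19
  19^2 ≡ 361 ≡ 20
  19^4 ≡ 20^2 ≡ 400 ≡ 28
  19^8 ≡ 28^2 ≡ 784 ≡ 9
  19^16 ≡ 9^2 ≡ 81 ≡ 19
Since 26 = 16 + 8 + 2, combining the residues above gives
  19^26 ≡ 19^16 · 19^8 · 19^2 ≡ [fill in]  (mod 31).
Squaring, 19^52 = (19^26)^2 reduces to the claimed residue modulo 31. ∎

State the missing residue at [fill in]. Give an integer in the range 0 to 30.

10

19^16 · 19^8 · 19^2 ≡ 19 · 9 · 20 = 3420.
3420 mod 31 = 10, so 19^26 ≡ 10 (mod 31).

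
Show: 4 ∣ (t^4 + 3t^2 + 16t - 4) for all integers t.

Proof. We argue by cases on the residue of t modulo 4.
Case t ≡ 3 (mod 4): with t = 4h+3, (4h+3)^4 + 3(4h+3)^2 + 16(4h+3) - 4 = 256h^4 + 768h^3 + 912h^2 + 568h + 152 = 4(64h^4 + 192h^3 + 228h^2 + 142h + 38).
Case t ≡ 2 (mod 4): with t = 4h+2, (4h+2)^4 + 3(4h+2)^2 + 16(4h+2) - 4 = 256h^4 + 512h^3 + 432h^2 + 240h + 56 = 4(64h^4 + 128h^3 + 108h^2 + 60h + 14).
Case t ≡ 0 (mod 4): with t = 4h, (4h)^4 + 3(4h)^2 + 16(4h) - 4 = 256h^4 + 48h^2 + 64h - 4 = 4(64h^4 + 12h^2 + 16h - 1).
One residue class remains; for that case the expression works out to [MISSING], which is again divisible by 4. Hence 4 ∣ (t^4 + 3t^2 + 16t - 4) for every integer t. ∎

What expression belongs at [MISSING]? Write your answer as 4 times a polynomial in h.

4(64h^4 + 64h^3 + 36h^2 + 26h + 4)

Only t ≡ 1 (mod 4) is unaccounted for. Put t = 4h+1:
(4h+1)^4 + 3(4h+1)^2 + 16(4h+1) - 4 expands to 256h^4 + 256h^3 + 144h^2 + 104h + 16,
and factoring out 4 leaves 4(64h^4 + 64h^3 + 36h^2 + 26h + 4).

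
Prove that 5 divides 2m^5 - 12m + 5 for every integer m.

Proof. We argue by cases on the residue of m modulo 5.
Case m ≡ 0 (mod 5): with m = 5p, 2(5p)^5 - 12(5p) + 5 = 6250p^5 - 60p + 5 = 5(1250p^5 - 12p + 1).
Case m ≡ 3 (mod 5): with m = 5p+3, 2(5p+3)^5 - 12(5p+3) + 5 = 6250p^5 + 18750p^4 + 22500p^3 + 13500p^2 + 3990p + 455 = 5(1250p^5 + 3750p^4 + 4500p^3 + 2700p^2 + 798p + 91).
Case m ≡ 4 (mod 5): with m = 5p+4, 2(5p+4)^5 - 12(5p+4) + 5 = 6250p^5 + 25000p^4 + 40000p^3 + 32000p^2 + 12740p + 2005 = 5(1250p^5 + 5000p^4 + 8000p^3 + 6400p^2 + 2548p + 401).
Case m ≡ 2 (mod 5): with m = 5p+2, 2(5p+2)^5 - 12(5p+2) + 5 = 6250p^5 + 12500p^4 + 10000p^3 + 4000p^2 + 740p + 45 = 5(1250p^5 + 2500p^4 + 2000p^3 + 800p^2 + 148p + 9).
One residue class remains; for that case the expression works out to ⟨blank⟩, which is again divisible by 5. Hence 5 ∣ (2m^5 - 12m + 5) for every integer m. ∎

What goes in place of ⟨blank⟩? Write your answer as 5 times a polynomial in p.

5(1250p^5 + 1250p^4 + 500p^3 + 100p^2 - 2p - 1)

Only m ≡ 1 (mod 5) is unaccounted for. Put m = 5p+1:
2(5p+1)^5 - 12(5p+1) + 5 expands to 6250p^5 + 6250p^4 + 2500p^3 + 500p^2 - 10p - 5,
and factoring out 5 leaves 5(1250p^5 + 1250p^4 + 500p^3 + 100p^2 - 2p - 1).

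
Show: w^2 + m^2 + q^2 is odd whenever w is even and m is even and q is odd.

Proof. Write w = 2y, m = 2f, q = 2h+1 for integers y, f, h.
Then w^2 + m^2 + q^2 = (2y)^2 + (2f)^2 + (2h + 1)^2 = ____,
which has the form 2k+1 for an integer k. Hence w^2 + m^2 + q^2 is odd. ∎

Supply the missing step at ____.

2(2f^2 + 2h^2 + 2h + 2y^2) + 1

Expanding: (2y)^2 + (2f)^2 + (2h + 1)^2 = 4f^2 + 4h^2 + 4h + 4y^2 + 1.
Every term except the constant is even, so this is 2(2f^2 + 2h^2 + 2h + 2y^2) + 1,
and 2f^2 + 2h^2 + 2h + 2y^2 ∈ ℤ gives the required form.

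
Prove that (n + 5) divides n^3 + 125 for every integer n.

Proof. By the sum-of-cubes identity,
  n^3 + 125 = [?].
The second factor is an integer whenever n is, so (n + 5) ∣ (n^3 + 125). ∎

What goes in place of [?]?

(n + 5)(n^2 - 5n + 25)

Polynomial division of n^3 + 125 by n + 5 leaves remainder 0 and quotient n^2 - 5n + 25.
Hence n^3 + 125 = (n + 5)(n^2 - 5n + 25).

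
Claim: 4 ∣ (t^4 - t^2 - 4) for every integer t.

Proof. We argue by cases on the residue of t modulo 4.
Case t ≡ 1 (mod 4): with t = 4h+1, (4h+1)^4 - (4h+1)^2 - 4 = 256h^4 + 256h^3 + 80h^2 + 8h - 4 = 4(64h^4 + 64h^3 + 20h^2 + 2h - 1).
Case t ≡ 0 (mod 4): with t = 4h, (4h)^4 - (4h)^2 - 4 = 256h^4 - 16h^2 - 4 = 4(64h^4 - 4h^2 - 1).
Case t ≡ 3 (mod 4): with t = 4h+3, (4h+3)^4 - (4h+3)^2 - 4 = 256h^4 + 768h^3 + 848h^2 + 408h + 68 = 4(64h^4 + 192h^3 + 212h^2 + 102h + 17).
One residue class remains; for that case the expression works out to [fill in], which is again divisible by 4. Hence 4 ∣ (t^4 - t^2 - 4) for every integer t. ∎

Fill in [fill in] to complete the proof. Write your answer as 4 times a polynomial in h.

Only t ≡ 2 (mod 4) is unaccounted for. Put t = 4h+2:
(4h+2)^4 - (4h+2)^2 - 4 expands to 256h^4 + 512h^3 + 368h^2 + 112h + 8,
and factoring out 4 leaves 4(64h^4 + 128h^3 + 92h^2 + 28h + 2).

4(64h^4 + 128h^3 + 92h^2 + 28h + 2)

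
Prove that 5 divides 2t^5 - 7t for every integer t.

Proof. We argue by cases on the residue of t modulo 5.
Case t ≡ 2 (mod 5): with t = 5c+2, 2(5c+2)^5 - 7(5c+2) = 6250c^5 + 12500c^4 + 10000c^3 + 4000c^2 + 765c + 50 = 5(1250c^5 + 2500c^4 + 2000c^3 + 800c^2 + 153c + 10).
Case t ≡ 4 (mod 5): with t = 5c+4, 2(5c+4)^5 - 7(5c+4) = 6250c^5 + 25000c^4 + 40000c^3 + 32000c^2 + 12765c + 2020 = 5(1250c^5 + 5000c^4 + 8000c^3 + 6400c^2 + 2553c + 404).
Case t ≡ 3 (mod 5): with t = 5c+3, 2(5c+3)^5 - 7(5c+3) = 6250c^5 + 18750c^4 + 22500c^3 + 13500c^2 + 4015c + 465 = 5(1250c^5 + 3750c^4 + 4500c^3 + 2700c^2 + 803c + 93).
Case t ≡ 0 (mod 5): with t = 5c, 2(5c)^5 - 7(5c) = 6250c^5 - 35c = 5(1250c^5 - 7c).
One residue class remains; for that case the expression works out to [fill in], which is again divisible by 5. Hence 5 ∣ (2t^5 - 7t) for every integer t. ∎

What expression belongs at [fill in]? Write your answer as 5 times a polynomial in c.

5(1250c^5 + 1250c^4 + 500c^3 + 100c^2 + 3c - 1)

Only t ≡ 1 (mod 5) is unaccounted for. Put t = 5c+1:
2(5c+1)^5 - 7(5c+1) expands to 6250c^5 + 6250c^4 + 2500c^3 + 500c^2 + 15c - 5,
and factoring out 5 leaves 5(1250c^5 + 1250c^4 + 500c^3 + 100c^2 + 3c - 1).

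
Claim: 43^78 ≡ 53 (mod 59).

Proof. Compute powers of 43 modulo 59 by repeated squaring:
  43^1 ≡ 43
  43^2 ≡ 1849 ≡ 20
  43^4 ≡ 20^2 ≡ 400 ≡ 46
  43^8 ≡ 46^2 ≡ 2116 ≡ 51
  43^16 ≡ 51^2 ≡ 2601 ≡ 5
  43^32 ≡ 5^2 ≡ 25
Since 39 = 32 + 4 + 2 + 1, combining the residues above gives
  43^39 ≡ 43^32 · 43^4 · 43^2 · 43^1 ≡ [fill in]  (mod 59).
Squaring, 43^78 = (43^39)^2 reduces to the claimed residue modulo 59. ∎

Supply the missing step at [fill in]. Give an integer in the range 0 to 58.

Multiply the listed residues: 25 · 46 · 20 · 43 = 1150 → 23000 → 989000.
Reducing modulo 59: 989000 = 16762·59 + 42, so 43^39 ≡ 42.

42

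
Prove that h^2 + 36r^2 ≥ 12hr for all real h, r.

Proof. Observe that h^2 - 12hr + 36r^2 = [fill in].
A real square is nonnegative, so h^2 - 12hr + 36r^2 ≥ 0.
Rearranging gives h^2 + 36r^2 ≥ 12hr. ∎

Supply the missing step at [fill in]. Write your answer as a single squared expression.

The leading and trailing coefficients are 1^2 and 6^2, and 12 = 2·1·6, so the trinomial is (h - 6r)^2.
Hence h^2 - 12hr + 36r^2 ≥ 0.

(h - 6r)^2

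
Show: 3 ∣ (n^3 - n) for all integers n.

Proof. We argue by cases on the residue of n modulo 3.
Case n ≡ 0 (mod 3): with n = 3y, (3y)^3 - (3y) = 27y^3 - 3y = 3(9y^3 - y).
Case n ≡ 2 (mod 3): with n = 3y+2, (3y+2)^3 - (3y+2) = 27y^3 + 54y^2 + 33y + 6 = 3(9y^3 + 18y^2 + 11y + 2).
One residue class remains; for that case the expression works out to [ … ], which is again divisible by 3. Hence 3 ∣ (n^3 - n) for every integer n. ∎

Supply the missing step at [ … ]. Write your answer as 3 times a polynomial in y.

3(9y^3 + 9y^2 + 2y)

The residues treated are {0, 2}, so the missing case is n ≡ 1 (mod 3); write n = 3y+1.
Then (3y+1)^3 - (3y+1) = 27y^3 + 27y^2 + 6y = 3(9y^3 + 9y^2 + 2y).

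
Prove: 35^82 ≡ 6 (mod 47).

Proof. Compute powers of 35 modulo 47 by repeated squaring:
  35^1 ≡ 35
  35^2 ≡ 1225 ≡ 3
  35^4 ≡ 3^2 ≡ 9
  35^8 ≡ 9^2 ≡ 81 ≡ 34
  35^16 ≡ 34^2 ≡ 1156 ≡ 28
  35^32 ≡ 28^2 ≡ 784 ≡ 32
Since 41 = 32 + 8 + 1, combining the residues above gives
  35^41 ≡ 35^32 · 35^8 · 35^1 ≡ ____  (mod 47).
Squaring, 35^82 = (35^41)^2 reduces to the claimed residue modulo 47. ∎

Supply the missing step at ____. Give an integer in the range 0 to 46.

10

35^32 · 35^8 · 35^1 ≡ 32 · 34 · 35 = 38080.
38080 mod 47 = 10, so 35^41 ≡ 10 (mod 47).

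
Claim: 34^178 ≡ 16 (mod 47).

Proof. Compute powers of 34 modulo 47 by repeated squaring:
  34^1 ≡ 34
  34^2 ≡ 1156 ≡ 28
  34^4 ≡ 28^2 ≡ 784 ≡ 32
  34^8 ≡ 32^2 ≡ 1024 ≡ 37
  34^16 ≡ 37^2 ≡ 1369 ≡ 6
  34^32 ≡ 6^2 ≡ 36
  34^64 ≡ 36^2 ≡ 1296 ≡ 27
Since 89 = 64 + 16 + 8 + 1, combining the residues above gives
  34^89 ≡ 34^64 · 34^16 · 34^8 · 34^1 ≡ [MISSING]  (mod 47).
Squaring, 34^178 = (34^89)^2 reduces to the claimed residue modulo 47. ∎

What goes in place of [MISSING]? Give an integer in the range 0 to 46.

Multiply the listed residues: 27 · 6 · 37 · 34 = 162 → 5994 → 203796.
Reducing modulo 47: 203796 = 4336·47 + 4, so 34^89 ≡ 4.

4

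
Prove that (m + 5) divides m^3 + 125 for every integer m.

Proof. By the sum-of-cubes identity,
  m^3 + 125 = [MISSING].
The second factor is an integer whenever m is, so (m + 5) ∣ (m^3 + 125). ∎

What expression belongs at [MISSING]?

(m + 5)(m^2 - 5m + 25)

a^3 + b^3 = (a + b)(a^2 - ab + b^2). With a = m, b = 5:
m^3 + 125 = (m + 5)(m^2 - 5m + 25).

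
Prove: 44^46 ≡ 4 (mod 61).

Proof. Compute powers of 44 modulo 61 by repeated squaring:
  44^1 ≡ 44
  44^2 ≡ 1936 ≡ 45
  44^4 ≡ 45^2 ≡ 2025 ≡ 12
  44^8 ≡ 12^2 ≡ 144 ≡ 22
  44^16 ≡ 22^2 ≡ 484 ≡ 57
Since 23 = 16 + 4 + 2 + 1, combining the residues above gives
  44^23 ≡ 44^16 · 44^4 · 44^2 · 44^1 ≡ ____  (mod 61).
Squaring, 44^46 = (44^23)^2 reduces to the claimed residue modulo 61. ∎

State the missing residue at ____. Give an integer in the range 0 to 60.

59

Multiply the listed residues: 57 · 12 · 45 · 44 = 684 → 30780 → 1354320.
Reducing modulo 61: 1354320 = 22201·61 + 59, so 44^23 ≡ 59.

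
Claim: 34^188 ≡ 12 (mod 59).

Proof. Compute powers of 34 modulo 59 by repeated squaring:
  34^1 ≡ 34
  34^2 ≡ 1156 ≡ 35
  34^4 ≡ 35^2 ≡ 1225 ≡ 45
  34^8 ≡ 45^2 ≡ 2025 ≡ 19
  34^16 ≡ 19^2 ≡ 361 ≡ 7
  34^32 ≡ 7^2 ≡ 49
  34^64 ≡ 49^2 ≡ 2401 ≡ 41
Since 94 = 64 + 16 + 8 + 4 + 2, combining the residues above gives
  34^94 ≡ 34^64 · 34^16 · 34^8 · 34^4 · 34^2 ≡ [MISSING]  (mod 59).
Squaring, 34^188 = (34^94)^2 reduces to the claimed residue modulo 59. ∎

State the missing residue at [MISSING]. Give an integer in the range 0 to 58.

Multiply the listed residues: 41 · 7 · 19 · 45 · 35 = 287 → 5453 → 245385 → 8588475.
Reducing modulo 59: 8588475 = 145567·59 + 22, so 34^94 ≡ 22.

22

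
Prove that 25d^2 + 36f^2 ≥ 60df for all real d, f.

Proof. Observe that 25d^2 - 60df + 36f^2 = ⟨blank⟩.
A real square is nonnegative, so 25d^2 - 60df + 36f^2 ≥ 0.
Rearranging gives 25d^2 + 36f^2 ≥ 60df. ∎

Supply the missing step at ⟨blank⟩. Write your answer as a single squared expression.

(5d - 6f)^2

The leading and trailing coefficients are 5^2 and 6^2, and 60 = 2·5·6, so the trinomial is (5d - 6f)^2.
Hence 25d^2 - 60df + 36f^2 ≥ 0.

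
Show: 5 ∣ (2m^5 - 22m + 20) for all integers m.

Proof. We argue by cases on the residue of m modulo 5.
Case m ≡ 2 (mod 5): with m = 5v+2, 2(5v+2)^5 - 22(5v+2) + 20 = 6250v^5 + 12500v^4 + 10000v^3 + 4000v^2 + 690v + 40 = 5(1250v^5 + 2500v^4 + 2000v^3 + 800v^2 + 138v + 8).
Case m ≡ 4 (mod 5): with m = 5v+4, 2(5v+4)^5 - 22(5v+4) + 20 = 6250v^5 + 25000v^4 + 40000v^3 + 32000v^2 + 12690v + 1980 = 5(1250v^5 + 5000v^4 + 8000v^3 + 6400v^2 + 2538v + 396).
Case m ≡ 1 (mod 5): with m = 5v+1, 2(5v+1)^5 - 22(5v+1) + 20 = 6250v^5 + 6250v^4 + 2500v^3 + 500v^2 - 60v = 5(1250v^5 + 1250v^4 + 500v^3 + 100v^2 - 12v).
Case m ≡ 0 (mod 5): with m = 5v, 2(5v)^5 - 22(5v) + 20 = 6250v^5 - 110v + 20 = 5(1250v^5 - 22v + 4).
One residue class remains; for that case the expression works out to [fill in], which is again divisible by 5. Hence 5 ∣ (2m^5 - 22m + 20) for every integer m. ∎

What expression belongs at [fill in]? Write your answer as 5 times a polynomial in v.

5(1250v^5 + 3750v^4 + 4500v^3 + 2700v^2 + 788v + 88)

The residues treated are {2, 4, 1, 0}, so the missing case is m ≡ 3 (mod 5); write m = 5v+3.
Then 2(5v+3)^5 - 22(5v+3) + 20 = 6250v^5 + 18750v^4 + 22500v^3 + 13500v^2 + 3940v + 440 = 5(1250v^5 + 3750v^4 + 4500v^3 + 2700v^2 + 788v + 88).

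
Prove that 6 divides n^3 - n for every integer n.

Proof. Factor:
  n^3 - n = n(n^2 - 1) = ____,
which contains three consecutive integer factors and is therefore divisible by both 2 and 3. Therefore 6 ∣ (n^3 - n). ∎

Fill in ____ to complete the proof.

(n - 1)n(n + 1)

n(n^2 - 1) = n(n - 1)(n + 1) = (n - 1)n(n + 1).
These three factors are consecutive integers, so their product is divisible by 6.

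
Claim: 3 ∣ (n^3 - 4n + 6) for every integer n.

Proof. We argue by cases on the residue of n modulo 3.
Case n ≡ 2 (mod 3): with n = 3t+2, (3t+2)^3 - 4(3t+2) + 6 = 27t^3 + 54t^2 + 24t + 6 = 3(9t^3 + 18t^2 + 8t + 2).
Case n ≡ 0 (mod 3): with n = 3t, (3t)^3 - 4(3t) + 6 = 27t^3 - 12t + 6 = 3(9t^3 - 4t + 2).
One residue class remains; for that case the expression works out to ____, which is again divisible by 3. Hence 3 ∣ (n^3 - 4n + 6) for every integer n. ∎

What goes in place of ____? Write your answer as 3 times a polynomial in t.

3(9t^3 + 9t^2 - t + 1)

Only n ≡ 1 (mod 3) is unaccounted for. Put n = 3t+1:
(3t+1)^3 - 4(3t+1) + 6 expands to 27t^3 + 27t^2 - 3t + 3,
and factoring out 3 leaves 3(9t^3 + 9t^2 - t + 1).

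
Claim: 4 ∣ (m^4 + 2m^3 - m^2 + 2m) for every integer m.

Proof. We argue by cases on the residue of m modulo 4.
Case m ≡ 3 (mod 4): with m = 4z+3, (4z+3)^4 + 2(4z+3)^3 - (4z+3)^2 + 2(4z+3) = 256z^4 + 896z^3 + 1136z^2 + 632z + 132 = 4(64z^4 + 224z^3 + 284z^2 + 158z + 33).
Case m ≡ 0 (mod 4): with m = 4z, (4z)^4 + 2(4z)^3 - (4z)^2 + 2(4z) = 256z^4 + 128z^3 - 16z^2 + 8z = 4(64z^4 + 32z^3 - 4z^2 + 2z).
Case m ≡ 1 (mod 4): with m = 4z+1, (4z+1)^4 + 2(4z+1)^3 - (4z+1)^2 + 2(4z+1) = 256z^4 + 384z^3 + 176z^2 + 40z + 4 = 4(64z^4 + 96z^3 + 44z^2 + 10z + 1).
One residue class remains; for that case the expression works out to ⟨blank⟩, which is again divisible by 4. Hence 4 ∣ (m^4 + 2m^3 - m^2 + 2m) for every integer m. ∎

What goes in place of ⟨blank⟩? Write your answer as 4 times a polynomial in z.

4(64z^4 + 160z^3 + 140z^2 + 54z + 8)

The residues treated are {3, 0, 1}, so the missing case is m ≡ 2 (mod 4); write m = 4z+2.
Then (4z+2)^4 + 2(4z+2)^3 - (4z+2)^2 + 2(4z+2) = 256z^4 + 640z^3 + 560z^2 + 216z + 32 = 4(64z^4 + 160z^3 + 140z^2 + 54z + 8).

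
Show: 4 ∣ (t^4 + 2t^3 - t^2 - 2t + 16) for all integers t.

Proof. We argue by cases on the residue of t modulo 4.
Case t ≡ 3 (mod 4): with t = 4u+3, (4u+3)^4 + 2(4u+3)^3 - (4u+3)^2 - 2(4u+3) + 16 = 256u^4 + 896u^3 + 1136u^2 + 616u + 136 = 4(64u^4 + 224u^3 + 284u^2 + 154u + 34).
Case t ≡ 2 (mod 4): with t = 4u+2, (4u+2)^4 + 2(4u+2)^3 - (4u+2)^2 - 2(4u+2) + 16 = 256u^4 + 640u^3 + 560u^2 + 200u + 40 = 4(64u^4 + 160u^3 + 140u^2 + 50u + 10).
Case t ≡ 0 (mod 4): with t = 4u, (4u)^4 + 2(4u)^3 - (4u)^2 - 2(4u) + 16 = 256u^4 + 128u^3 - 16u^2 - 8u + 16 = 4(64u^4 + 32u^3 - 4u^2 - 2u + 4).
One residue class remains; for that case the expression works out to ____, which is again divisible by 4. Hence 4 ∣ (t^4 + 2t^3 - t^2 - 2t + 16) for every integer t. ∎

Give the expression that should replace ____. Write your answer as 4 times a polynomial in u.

The residues treated are {3, 2, 0}, so the missing case is t ≡ 1 (mod 4); write t = 4u+1.
Then (4u+1)^4 + 2(4u+1)^3 - (4u+1)^2 - 2(4u+1) + 16 = 256u^4 + 384u^3 + 176u^2 + 24u + 16 = 4(64u^4 + 96u^3 + 44u^2 + 6u + 4).

4(64u^4 + 96u^3 + 44u^2 + 6u + 4)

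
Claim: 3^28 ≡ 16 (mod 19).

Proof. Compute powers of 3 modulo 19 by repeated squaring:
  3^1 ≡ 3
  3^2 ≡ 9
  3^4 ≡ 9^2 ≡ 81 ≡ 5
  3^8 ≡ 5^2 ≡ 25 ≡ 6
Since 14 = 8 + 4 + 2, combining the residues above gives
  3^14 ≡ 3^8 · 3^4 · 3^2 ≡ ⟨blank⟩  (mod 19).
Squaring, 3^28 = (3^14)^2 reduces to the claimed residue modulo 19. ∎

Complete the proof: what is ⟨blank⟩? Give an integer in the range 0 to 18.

3^8 · 3^4 · 3^2 ≡ 6 · 5 · 9 = 270.
270 mod 19 = 4, so 3^14 ≡ 4 (mod 19).

4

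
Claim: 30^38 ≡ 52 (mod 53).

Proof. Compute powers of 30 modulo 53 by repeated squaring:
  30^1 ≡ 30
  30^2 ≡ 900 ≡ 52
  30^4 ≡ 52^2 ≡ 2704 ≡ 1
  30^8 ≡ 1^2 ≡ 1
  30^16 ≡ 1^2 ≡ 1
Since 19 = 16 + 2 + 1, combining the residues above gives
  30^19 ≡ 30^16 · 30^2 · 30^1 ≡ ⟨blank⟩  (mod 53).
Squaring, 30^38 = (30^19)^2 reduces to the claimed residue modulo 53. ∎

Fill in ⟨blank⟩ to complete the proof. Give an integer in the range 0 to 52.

23

Multiply the listed residues: 1 · 52 · 30 = 52 → 1560.
Reducing modulo 53: 1560 = 29·53 + 23, so 30^19 ≡ 23.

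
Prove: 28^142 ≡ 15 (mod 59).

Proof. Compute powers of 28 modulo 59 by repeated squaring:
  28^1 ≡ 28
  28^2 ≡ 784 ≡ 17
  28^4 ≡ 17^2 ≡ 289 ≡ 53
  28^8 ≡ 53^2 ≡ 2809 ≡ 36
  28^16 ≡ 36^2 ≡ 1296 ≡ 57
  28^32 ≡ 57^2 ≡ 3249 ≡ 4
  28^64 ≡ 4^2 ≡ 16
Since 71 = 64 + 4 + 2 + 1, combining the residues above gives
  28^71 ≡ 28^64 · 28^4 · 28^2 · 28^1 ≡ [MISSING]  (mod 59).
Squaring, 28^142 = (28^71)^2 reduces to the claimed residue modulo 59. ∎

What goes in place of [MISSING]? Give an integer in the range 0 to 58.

28^64 · 28^4 · 28^2 · 28^1 ≡ 16 · 53 · 17 · 28 = 403648.
403648 mod 59 = 29, so 28^71 ≡ 29 (mod 59).

29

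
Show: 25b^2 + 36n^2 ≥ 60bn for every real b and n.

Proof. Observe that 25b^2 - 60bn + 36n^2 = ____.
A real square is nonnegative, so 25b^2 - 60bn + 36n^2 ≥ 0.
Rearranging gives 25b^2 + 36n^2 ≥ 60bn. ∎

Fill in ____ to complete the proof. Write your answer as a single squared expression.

(5b - 6n)^2

25b^2 - 60bn + 36n^2 is a perfect-square trinomial: the outer terms are (5b)^2 and (6n)^2, and the cross term is -2·5b·6n.
So 25b^2 - 60bn + 36n^2 = (5b - 6n)^2 ≥ 0.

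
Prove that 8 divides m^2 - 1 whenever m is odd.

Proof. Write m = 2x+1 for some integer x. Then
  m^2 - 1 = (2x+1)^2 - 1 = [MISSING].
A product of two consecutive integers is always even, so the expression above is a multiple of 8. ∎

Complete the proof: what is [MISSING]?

4x(x + 1)

(2x+1)^2 - 1 = 4x^2 + 4x + 1 - 1 = 4x^2 + 4x = 4x(x+1).
Since x and x+1 are consecutive, x(x+1) is even, and 4·(even) is a multiple of 8.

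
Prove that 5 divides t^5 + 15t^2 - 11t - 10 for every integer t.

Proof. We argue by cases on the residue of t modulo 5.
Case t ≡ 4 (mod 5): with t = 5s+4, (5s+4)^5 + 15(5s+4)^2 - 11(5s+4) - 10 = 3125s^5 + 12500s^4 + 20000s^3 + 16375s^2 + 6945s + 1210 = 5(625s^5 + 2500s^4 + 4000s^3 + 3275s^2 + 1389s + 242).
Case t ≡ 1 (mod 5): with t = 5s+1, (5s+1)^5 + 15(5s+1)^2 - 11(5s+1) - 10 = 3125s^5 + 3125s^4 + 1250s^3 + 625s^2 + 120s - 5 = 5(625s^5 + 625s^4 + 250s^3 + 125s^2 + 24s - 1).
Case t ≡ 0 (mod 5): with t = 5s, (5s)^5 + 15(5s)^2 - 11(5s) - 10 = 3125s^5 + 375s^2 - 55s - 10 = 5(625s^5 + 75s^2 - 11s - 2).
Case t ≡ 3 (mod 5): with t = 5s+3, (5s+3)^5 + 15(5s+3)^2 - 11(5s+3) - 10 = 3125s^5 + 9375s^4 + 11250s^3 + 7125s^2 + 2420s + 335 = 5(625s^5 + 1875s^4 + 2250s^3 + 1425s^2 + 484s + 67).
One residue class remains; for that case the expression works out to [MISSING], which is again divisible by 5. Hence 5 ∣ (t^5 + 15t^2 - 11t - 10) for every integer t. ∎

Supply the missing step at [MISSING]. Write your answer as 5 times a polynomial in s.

5(625s^5 + 1250s^4 + 1000s^3 + 475s^2 + 129s + 12)

Only t ≡ 2 (mod 5) is unaccounted for. Put t = 5s+2:
(5s+2)^5 + 15(5s+2)^2 - 11(5s+2) - 10 expands to 3125s^5 + 6250s^4 + 5000s^3 + 2375s^2 + 645s + 60,
and factoring out 5 leaves 5(625s^5 + 1250s^4 + 1000s^3 + 475s^2 + 129s + 12).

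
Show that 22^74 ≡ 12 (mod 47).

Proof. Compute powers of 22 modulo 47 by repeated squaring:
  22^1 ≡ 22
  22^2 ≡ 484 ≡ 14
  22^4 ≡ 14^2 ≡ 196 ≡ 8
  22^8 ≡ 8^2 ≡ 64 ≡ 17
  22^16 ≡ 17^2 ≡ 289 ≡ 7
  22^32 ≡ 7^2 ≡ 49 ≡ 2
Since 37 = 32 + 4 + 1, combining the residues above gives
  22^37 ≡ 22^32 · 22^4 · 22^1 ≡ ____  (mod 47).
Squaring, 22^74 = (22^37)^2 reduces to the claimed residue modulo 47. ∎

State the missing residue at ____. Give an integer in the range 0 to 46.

23

22^32 · 22^4 · 22^1 ≡ 2 · 8 · 22 = 352.
352 mod 47 = 23, so 22^37 ≡ 23 (mod 47).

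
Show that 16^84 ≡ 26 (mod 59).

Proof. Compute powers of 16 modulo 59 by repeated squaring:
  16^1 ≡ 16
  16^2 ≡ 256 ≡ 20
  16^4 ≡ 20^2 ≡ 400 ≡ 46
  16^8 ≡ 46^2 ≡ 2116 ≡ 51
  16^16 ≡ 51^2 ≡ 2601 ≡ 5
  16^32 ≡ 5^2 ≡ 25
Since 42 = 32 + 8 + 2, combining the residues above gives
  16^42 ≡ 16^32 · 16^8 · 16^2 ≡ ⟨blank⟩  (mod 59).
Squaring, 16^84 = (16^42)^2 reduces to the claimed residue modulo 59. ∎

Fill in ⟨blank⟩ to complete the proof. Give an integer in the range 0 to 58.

16^32 · 16^8 · 16^2 ≡ 25 · 51 · 20 = 25500.
25500 mod 59 = 12, so 16^42 ≡ 12 (mod 59).

12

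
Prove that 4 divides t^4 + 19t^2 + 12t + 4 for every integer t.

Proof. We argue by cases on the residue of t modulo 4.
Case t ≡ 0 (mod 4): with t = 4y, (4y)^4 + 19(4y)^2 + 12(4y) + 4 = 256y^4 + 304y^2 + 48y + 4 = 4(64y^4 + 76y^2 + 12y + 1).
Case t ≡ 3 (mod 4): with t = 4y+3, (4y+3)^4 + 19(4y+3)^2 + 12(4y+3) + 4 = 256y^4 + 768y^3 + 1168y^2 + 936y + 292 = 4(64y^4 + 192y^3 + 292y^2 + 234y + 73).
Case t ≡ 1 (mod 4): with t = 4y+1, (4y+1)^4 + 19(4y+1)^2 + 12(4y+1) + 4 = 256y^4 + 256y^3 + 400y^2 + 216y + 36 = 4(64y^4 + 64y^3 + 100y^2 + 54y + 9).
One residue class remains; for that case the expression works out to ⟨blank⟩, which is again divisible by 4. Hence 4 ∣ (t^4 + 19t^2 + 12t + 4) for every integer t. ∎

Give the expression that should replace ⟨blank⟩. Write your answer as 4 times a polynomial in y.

Only t ≡ 2 (mod 4) is unaccounted for. Put t = 4y+2:
(4y+2)^4 + 19(4y+2)^2 + 12(4y+2) + 4 expands to 256y^4 + 512y^3 + 688y^2 + 480y + 120,
and factoring out 4 leaves 4(64y^4 + 128y^3 + 172y^2 + 120y + 30).

4(64y^4 + 128y^3 + 172y^2 + 120y + 30)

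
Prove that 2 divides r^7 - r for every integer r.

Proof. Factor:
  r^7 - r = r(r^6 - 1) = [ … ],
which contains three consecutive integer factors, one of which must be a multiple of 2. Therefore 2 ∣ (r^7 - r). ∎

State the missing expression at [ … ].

r^6 - 1 = (r^2 - 1)(r^4 + r^2 + 1), and r^2 - 1 = (r-1)(r+1).
So r(r^6 - 1) = (r - 1)r(r + 1)(r^4 + r^2 + 1).

(r - 1)r(r + 1)(r^4 + r^2 + 1)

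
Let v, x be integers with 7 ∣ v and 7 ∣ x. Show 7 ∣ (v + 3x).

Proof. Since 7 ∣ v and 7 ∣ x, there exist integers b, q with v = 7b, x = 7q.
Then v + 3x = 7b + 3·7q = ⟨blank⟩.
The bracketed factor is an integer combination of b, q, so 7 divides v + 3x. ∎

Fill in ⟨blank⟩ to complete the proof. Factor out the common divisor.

Each term has a factor of 7: 7b + 3·7q = 7·(b + 3q).
Since b + 3q is an integer, 7 ∣ (v + 3x).

7(b + 3q)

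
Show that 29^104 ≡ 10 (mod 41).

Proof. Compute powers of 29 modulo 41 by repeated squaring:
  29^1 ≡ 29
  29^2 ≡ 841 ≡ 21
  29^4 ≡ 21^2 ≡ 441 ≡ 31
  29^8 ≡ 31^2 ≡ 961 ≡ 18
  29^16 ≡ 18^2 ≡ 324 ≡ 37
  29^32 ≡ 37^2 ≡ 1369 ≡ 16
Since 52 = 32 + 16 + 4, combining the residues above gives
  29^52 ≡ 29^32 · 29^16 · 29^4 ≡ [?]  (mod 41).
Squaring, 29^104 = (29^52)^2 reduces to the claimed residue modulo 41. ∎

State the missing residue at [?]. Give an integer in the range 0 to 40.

29^32 · 29^16 · 29^4 ≡ 16 · 37 · 31 = 18352.
18352 mod 41 = 25, so 29^52 ≡ 25 (mod 41).

25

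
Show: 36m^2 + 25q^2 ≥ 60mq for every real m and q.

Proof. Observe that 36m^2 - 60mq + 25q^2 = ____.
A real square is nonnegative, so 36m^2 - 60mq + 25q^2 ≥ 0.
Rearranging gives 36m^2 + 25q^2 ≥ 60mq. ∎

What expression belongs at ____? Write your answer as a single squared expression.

(6m - 5q)^2

The leading and trailing coefficients are 6^2 and 5^2, and 60 = 2·6·5, so the trinomial is (6m - 5q)^2.
Hence 36m^2 - 60mq + 25q^2 ≥ 0.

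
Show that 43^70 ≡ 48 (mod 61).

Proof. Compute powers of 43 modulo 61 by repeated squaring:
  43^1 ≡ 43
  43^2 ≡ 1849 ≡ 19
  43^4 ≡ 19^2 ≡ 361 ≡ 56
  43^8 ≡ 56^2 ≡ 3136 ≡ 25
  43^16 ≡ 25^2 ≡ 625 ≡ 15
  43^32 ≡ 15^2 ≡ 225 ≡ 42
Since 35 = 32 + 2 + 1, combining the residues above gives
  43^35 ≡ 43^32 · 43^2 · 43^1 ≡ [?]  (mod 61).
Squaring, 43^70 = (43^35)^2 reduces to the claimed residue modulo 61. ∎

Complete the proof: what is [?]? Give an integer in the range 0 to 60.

32

Multiply the listed residues: 42 · 19 · 43 = 798 → 34314.
Reducing modulo 61: 34314 = 562·61 + 32, so 43^35 ≡ 32.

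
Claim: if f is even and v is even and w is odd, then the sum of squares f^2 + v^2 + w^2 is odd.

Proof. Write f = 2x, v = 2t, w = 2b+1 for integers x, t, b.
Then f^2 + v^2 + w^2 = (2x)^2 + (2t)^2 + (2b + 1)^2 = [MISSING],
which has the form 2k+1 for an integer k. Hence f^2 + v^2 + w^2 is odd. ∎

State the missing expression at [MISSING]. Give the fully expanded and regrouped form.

(2x)^2 + (2t)^2 + (2b + 1)^2 = 4b^2 + 4b + 4t^2 + 4x^2 + 1
= 2(2b^2 + 2b + 2t^2 + 2x^2) + 1.
Since 2b^2 + 2b + 2t^2 + 2x^2 is an integer, the sum of squares is of the form 2k+1 for an integer k.

2(2b^2 + 2b + 2t^2 + 2x^2) + 1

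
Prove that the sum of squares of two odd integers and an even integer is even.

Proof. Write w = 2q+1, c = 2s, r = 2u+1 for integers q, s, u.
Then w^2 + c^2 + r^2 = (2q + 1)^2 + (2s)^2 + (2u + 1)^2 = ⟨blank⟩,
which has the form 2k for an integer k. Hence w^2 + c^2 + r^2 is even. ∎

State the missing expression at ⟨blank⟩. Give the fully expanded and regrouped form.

2(2q^2 + 2q + 2s^2 + 2u^2 + 2u + 1)

Expanding: (2q + 1)^2 + (2s)^2 + (2u + 1)^2 = 4q^2 + 4q + 4s^2 + 4u^2 + 4u + 2.
Every term is even; pulling out the factor of 2 gives 2(2q^2 + 2q + 2s^2 + 2u^2 + 2u + 1).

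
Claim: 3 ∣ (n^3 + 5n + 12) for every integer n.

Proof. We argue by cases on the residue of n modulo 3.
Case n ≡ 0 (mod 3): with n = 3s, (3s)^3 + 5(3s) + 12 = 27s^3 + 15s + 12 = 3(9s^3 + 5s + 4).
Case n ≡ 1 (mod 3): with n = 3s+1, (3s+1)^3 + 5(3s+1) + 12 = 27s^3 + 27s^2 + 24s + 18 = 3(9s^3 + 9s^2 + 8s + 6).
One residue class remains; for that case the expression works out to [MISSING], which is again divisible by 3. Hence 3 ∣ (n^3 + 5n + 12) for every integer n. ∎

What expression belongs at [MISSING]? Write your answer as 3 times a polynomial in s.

3(9s^3 + 18s^2 + 17s + 10)

The residues treated are {0, 1}, so the missing case is n ≡ 2 (mod 3); write n = 3s+2.
Then (3s+2)^3 + 5(3s+2) + 12 = 27s^3 + 54s^2 + 51s + 30 = 3(9s^3 + 18s^2 + 17s + 10).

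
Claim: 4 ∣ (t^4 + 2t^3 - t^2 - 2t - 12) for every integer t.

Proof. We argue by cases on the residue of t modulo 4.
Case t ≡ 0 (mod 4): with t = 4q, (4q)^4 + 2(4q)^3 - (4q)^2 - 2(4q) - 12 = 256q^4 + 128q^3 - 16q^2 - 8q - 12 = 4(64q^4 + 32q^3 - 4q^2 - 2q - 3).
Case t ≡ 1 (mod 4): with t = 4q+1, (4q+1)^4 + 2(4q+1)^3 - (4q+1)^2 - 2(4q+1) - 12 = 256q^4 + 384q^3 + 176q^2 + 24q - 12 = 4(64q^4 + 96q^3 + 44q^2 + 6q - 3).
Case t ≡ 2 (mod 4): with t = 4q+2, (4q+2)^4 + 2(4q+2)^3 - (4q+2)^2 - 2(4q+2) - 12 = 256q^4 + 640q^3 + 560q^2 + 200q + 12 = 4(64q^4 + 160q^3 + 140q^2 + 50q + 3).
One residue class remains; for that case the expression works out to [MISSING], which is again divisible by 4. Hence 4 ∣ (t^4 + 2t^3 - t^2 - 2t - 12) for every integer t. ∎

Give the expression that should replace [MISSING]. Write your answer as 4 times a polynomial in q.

4(64q^4 + 224q^3 + 284q^2 + 154q + 27)

The residues treated are {0, 1, 2}, so the missing case is t ≡ 3 (mod 4); write t = 4q+3.
Then (4q+3)^4 + 2(4q+3)^3 - (4q+3)^2 - 2(4q+3) - 12 = 256q^4 + 896q^3 + 1136q^2 + 616q + 108 = 4(64q^4 + 224q^3 + 284q^2 + 154q + 27).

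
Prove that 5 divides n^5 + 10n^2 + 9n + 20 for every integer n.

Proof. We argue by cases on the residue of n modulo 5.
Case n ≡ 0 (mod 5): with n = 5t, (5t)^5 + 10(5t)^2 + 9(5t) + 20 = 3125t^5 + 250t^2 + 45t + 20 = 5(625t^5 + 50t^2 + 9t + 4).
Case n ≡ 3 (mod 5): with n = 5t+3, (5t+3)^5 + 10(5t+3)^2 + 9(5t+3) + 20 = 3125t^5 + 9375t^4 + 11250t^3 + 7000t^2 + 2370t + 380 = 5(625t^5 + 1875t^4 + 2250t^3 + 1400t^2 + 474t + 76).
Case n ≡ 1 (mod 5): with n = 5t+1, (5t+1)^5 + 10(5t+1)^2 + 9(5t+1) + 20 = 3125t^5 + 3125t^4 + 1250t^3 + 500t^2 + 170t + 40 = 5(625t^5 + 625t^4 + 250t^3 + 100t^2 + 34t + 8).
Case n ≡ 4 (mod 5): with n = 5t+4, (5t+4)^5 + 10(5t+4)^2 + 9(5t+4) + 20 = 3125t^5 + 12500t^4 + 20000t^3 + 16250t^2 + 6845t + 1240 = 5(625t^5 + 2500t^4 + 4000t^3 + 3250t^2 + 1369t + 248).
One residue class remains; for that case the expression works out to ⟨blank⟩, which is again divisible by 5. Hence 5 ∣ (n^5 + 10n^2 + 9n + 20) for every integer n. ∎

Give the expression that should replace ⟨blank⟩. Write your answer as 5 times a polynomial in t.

The residues treated are {0, 3, 1, 4}, so the missing case is n ≡ 2 (mod 5); write n = 5t+2.
Then (5t+2)^5 + 10(5t+2)^2 + 9(5t+2) + 20 = 3125t^5 + 6250t^4 + 5000t^3 + 2250t^2 + 645t + 110 = 5(625t^5 + 1250t^4 + 1000t^3 + 450t^2 + 129t + 22).

5(625t^5 + 1250t^4 + 1000t^3 + 450t^2 + 129t + 22)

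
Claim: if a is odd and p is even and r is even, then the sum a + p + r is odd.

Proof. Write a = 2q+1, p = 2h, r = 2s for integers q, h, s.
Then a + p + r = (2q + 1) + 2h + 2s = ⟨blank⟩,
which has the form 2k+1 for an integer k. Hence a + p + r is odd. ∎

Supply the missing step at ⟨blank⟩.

2(h + q + s) + 1

Expanding: (2q + 1) + 2h + 2s = 2h + 2q + 2s + 1.
Every term except the constant is even, so this is 2(h + q + s) + 1,
and h + q + s ∈ ℤ gives the required form.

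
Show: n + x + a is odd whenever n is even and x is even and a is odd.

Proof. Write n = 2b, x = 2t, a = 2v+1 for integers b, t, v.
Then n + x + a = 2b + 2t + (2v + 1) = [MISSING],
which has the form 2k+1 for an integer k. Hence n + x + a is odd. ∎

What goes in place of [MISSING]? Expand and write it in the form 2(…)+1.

Expanding: 2b + 2t + (2v + 1) = 2b + 2t + 2v + 1.
Every term except the constant is even, so this is 2(b + t + v) + 1,
and b + t + v ∈ ℤ gives the required form.

2(b + t + v) + 1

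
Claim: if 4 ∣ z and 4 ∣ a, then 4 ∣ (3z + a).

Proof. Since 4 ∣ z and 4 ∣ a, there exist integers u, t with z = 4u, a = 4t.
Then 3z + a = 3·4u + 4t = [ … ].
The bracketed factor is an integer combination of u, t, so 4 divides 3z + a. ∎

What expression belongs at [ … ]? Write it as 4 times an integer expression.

4(t + 3u)

Pull the common 4 out of every term: 3·4u + 4t = 4(t + 3u).
t + 3u is an integer, which exhibits the divisibility.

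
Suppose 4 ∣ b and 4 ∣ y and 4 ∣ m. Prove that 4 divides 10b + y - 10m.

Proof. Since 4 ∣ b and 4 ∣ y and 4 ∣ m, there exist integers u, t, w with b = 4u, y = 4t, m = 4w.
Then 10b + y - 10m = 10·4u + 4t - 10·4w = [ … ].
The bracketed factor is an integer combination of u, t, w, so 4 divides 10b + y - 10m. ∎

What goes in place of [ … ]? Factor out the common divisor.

Each term has a factor of 4: 10·4u + 4t - 10·4w = 4·(t + 10u - 10w).
Since t + 10u - 10w is an integer, 4 ∣ (10b + y - 10m).

4(t + 10u - 10w)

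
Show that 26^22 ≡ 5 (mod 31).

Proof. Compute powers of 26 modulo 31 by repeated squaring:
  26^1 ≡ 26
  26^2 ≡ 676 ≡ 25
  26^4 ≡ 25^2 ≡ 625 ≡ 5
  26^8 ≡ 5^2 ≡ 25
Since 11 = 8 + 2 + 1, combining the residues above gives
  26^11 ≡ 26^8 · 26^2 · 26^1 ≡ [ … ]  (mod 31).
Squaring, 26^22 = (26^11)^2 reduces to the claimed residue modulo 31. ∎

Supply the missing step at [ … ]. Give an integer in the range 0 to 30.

6

26^8 · 26^2 · 26^1 ≡ 25 · 25 · 26 = 16250.
16250 mod 31 = 6, so 26^11 ≡ 6 (mod 31).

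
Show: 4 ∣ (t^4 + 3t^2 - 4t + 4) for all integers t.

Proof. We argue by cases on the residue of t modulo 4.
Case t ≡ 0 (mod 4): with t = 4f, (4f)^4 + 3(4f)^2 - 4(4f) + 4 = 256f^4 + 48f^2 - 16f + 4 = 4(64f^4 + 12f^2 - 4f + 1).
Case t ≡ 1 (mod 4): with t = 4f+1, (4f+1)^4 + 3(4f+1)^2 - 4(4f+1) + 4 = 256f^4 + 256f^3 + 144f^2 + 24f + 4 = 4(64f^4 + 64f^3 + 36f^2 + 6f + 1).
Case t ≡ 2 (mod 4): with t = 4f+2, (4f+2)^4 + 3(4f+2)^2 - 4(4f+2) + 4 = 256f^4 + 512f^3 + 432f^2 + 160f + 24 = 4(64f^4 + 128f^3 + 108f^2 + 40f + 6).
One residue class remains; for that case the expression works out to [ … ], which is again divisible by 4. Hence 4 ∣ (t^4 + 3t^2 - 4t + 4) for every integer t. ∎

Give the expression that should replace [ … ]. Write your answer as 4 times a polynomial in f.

Only t ≡ 3 (mod 4) is unaccounted for. Put t = 4f+3:
(4f+3)^4 + 3(4f+3)^2 - 4(4f+3) + 4 expands to 256f^4 + 768f^3 + 912f^2 + 488f + 100,
and factoring out 4 leaves 4(64f^4 + 192f^3 + 228f^2 + 122f + 25).

4(64f^4 + 192f^3 + 228f^2 + 122f + 25)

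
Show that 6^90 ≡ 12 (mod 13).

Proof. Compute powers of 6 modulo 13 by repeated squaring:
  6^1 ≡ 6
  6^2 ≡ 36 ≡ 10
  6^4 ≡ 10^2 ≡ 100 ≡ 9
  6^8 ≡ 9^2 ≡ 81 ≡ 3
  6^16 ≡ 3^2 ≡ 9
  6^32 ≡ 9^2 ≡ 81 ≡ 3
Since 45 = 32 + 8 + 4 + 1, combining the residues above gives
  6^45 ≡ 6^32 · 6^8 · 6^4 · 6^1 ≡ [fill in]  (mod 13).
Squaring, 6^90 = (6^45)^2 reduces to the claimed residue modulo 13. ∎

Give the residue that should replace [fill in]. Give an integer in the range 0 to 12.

Multiply the listed residues: 3 · 3 · 9 · 6 = 9 → 81 → 486.
Reducing modulo 13: 486 = 37·13 + 5, so 6^45 ≡ 5.

5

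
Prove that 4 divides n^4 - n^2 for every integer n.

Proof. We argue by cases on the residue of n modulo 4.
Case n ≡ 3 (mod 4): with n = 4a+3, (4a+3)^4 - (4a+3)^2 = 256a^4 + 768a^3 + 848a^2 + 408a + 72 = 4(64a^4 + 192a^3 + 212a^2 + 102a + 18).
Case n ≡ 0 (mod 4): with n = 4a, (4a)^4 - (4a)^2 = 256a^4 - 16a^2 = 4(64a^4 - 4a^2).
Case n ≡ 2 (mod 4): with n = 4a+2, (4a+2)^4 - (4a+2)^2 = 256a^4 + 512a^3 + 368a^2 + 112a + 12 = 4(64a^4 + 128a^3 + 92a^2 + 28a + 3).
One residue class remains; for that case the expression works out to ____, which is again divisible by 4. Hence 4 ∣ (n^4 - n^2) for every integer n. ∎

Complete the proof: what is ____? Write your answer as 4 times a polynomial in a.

4(64a^4 + 64a^3 + 20a^2 + 2a)

The residues treated are {3, 0, 2}, so the missing case is n ≡ 1 (mod 4); write n = 4a+1.
Then (4a+1)^4 - (4a+1)^2 = 256a^4 + 256a^3 + 80a^2 + 8a = 4(64a^4 + 64a^3 + 20a^2 + 2a).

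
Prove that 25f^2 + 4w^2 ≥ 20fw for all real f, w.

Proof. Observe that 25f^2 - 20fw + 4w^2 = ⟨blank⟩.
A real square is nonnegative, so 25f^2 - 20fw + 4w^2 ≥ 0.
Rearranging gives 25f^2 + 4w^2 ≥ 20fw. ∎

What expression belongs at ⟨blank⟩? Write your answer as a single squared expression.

25f^2 - 20fw + 4w^2 is a perfect-square trinomial: the outer terms are (5f)^2 and (2w)^2, and the cross term is -2·5f·2w.
So 25f^2 - 20fw + 4w^2 = (5f - 2w)^2 ≥ 0.

(5f - 2w)^2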